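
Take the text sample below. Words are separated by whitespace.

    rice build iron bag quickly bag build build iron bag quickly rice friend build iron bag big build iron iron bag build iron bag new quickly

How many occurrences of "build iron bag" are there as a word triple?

4

Scanning the 24 overlapping trigram windows for "build iron bag":
  position 2–4: build iron bag
  position 8–10: build iron bag
  position 14–16: build iron bag
  position 22–24: build iron bag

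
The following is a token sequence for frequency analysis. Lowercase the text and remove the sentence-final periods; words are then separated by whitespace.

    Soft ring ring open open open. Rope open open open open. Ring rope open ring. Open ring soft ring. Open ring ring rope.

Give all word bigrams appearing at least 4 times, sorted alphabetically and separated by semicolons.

Bigram counts meeting the condition (at least 4 times):
  open open: 5
  open ring: 4

open open; open ring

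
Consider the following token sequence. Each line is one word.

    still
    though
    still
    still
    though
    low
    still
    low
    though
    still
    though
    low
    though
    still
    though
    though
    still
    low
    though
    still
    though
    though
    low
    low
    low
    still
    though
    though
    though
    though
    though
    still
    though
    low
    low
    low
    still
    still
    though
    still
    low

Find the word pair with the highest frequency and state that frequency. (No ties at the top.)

"still though", 8 times

Bigram frequencies (highest first):
  still though: 8
  though still: 7
  though though: 6
  though low: 4
  low low: 4
  low still: 3
  … (3 more, each ≤ 3)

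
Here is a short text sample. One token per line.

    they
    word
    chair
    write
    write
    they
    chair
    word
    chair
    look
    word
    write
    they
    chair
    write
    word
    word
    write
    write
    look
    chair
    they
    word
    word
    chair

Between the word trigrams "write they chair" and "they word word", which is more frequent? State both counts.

"write they chair": 2 occurrences
"they word word": 1 occurrence

"write they chair" (2 vs 1)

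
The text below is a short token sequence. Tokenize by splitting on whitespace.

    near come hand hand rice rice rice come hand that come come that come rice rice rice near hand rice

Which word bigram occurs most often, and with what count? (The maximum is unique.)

"rice rice", 4 times

Bigram frequencies (highest first):
  rice rice: 4
  come hand: 2
  hand rice: 2
  that come: 2
  near come: 1
  hand hand: 1
  … (7 more, each ≤ 1)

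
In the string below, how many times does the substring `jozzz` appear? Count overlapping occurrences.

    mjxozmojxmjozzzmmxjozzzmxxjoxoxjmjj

2

Sliding a length-5 window over the 35 characters (31 positions):
  position 11–15: jozzz
  position 19–23: jozzz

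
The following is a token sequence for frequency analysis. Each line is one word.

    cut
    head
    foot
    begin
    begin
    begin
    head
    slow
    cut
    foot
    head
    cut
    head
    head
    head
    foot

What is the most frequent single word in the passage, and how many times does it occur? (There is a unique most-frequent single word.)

Unigram frequencies (highest first):
  head: 6
  cut: 3
  foot: 3
  begin: 3
  slow: 1

"head", 6 times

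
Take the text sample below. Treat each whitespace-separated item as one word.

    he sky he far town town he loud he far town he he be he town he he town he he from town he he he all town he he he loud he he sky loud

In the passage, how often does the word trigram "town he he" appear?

Scanning the 34 overlapping trigram windows for "town he he":
  position 11–13: town he he
  position 16–18: town he he
  position 19–21: town he he
  position 23–25: town he he
  position 28–30: town he he

5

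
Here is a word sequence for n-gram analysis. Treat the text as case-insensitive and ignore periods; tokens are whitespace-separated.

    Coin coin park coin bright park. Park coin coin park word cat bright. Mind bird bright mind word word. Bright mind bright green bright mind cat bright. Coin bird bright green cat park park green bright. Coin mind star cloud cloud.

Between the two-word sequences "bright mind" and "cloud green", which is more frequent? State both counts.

"bright mind": 4 occurrences
"cloud green": 0 occurrences

"bright mind" (4 vs 0)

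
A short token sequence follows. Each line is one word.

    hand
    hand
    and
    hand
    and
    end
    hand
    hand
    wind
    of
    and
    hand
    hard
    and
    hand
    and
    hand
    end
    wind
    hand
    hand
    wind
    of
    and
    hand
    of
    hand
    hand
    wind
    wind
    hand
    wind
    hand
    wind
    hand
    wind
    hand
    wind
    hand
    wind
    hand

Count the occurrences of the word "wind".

Scanning the 41 tokens for "wind":
  position 9: wind
  position 19: wind
  position 22: wind
  position 29: wind
  position 30: wind
  position 32: wind
  position 34: wind
  position 36: wind
  position 38: wind
  position 40: wind

10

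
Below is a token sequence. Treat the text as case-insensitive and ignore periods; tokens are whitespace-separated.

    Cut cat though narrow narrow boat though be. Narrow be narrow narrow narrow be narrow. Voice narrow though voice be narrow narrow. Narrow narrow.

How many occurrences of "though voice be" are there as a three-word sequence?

1

Scanning the 22 overlapping trigram windows for "though voice be":
  position 18–20: though voice be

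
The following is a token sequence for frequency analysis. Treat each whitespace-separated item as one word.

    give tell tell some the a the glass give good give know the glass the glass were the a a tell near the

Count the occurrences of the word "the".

Scanning the 23 tokens for "the":
  position 5: the
  position 7: the
  position 13: the
  position 15: the
  position 18: the
  position 23: the

6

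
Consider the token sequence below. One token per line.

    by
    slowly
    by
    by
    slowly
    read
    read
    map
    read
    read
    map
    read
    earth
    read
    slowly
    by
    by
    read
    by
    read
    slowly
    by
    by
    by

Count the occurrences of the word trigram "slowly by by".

3

Scanning the 22 overlapping trigram windows for "slowly by by":
  position 2–4: slowly by by
  position 15–17: slowly by by
  position 21–23: slowly by by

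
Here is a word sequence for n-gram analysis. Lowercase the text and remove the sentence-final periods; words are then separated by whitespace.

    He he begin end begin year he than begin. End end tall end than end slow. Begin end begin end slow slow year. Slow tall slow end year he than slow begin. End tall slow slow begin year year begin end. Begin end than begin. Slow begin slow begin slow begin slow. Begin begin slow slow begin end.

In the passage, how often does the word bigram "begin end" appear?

Scanning the 57 overlapping bigram windows for "begin end":
  position 3–4: begin end
  position 9–10: begin end
  position 17–18: begin end
  position 19–20: begin end
  position 32–33: begin end
  position 40–41: begin end
  position 42–43: begin end
  position 57–58: begin end

8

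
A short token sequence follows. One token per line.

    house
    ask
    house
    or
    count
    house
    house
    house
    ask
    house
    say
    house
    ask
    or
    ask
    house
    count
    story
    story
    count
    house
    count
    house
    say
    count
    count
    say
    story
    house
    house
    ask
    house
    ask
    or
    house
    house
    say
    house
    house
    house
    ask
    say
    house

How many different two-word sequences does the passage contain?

21

43 tokens → 42 bigram windows in total.
Repeated bigrams (each contributes count−1 duplicates):
  house ask: 6
  house house: 6
  ask house: 4
  count house: 3
  house say: 3
  say house: 3
  ask or: 2
  house count: 2
21 duplicate windows → 42 − 21 = 21 distinct.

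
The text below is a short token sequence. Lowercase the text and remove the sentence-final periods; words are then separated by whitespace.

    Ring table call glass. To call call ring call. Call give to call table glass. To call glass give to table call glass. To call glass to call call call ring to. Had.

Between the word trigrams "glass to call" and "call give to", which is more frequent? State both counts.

"glass to call" (4 vs 1)

"glass to call": 4 occurrences
"call give to": 1 occurrence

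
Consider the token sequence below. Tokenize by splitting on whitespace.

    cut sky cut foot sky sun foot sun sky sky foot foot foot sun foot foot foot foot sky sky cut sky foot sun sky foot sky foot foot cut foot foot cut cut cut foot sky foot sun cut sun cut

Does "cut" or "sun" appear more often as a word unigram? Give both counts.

"cut": 9 occurrences
"sun": 6 occurrences

"cut" (9 vs 6)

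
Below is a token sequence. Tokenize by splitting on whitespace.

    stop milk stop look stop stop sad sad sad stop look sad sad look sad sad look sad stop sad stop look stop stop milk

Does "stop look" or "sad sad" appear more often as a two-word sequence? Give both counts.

"sad sad" (4 vs 3)

"stop look": 3 occurrences
"sad sad": 4 occurrences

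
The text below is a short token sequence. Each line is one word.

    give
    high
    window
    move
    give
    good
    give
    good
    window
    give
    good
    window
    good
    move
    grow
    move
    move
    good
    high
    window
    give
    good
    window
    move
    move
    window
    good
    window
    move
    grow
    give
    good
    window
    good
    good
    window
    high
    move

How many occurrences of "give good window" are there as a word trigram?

4

Scanning the 36 overlapping trigram windows for "give good window":
  position 7–9: give good window
  position 10–12: give good window
  position 21–23: give good window
  position 31–33: give good window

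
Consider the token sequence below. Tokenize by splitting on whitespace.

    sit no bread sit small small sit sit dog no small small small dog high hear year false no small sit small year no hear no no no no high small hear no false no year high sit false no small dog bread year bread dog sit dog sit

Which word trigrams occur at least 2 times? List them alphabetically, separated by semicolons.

Trigram counts meeting the condition (at least 2 times):
  false no small: 2
  no no no: 2

false no small; no no no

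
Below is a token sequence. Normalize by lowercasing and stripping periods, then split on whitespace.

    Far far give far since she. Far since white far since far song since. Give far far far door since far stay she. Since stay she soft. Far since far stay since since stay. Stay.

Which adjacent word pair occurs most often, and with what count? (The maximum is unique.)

"far since", 4 times

Bigram frequencies (highest first):
  far since: 4
  far far: 3
  since far: 3
  give far: 2
  far stay: 2
  stay she: 2
  … (17 more, each ≤ 2)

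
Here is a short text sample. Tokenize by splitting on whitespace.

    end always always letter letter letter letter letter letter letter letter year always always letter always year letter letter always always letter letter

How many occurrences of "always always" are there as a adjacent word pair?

Scanning the 22 overlapping bigram windows for "always always":
  position 2–3: always always
  position 13–14: always always
  position 20–21: always always

3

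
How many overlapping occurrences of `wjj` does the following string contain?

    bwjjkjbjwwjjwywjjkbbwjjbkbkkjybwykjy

4

Sliding a length-3 window over the 36 characters (34 positions):
  position 2–4: wjj
  position 10–12: wjj
  position 15–17: wjj
  position 21–23: wjj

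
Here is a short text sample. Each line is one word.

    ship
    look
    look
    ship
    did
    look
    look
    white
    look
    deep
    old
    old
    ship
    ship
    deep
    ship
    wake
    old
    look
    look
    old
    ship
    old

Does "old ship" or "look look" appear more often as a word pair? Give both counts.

"look look" (3 vs 2)

"old ship": 2 occurrences
"look look": 3 occurrences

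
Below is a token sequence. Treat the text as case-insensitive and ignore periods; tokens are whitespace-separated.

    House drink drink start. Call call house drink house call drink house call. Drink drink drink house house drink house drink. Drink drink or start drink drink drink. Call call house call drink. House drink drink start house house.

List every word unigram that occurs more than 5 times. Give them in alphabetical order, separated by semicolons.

call; drink; house

Unigram counts meeting the condition (more than 5 times):
  call: 7
  drink: 17
  house: 11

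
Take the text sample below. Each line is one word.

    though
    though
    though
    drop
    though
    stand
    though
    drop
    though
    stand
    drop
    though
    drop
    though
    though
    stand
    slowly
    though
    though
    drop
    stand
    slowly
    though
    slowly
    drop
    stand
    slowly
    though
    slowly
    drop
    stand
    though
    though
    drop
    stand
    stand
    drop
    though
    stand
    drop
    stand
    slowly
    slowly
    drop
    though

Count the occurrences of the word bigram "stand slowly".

Scanning the 44 overlapping bigram windows for "stand slowly":
  position 16–17: stand slowly
  position 21–22: stand slowly
  position 26–27: stand slowly
  position 41–42: stand slowly

4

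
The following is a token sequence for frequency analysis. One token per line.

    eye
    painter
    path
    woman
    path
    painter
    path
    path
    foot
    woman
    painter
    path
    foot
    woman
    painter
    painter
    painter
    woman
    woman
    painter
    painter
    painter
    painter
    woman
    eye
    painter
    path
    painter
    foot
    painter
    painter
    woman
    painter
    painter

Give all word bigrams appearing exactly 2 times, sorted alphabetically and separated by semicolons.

Bigram counts meeting the condition (exactly 2 times):
  eye painter: 2
  foot woman: 2
  path foot: 2
  path painter: 2

eye painter; foot woman; path foot; path painter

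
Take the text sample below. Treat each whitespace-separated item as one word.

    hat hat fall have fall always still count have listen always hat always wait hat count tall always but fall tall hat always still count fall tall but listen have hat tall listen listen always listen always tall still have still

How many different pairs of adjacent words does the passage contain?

41 tokens → 40 bigram windows in total.
Repeated bigrams (each contributes count−1 duplicates):
  listen always: 3
  always still: 2
  fall tall: 2
  hat always: 2
  still count: 2
6 duplicate windows → 40 − 6 = 34 distinct.

34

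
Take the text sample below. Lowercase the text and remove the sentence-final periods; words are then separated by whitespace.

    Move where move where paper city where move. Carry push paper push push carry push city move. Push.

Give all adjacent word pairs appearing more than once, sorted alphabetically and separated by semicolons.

Bigram counts meeting the condition (more than once):
  carry push: 2
  move where: 2
  where move: 2

carry push; move where; where move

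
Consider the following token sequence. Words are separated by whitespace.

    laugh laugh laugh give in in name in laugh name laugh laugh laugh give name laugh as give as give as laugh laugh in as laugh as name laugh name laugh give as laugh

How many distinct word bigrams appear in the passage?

17

34 tokens → 33 bigram windows in total.
Repeated bigrams (each contributes count−1 duplicates):
  laugh laugh: 5
  name laugh: 4
  as laugh: 3
  give as: 3
  laugh give: 3
  as give: 2
  laugh as: 2
  laugh name: 2
16 duplicate windows → 33 − 16 = 17 distinct.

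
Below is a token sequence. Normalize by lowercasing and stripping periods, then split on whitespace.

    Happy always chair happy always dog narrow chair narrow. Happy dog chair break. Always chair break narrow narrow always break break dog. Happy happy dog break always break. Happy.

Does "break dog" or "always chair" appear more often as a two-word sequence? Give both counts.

"always chair" (2 vs 1)

"break dog": 1 occurrence
"always chair": 2 occurrences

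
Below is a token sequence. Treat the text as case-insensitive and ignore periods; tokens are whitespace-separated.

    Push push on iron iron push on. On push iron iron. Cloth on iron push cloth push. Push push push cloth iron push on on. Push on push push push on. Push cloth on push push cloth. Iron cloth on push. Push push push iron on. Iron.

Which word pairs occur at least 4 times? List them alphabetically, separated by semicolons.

on push; push cloth; push on; push push

Bigram counts meeting the condition (at least 4 times):
  on push: 6
  push cloth: 4
  push on: 5
  push push: 10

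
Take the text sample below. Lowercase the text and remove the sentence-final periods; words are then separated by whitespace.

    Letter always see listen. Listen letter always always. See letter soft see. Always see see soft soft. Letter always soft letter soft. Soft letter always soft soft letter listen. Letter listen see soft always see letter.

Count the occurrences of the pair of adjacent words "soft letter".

4

Scanning the 35 overlapping bigram windows for "soft letter":
  position 17–18: soft letter
  position 20–21: soft letter
  position 23–24: soft letter
  position 27–28: soft letter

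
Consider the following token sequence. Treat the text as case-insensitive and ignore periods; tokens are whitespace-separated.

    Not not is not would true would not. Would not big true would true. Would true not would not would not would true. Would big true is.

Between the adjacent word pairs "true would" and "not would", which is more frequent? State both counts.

"true would": 4 occurrences
"not would": 5 occurrences

"not would" (5 vs 4)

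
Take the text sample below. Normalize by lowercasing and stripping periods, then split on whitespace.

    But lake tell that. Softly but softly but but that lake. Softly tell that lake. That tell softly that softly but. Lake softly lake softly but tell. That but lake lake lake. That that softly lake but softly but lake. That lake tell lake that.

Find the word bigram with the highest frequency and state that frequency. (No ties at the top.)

"softly but", 5 times

Bigram frequencies (highest first):
  softly but: 5
  but lake: 4
  lake that: 4
  tell that: 3
  that softly: 3
  that lake: 3
  … (16 more, each ≤ 3)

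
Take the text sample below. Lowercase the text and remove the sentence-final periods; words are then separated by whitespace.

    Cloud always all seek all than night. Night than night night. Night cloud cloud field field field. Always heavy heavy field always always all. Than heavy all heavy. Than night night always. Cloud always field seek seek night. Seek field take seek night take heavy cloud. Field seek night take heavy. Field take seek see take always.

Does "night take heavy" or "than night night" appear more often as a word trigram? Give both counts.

"than night night" (3 vs 2)

"night take heavy": 2 occurrences
"than night night": 3 occurrences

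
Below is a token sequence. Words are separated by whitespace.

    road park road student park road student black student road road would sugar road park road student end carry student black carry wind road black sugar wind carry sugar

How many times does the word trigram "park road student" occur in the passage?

Scanning the 27 overlapping trigram windows for "park road student":
  position 2–4: park road student
  position 5–7: park road student
  position 15–17: park road student

3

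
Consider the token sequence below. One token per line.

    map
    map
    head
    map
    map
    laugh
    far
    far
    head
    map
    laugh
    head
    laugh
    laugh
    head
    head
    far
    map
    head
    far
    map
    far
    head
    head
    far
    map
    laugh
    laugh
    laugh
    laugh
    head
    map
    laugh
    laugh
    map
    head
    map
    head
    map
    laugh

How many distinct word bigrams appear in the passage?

15

40 tokens → 39 bigram windows in total.
Repeated bigrams (each contributes count−1 duplicates):
  head map: 5
  laugh laugh: 5
  map laugh: 5
  map head: 4
  far map: 3
  head far: 3
  laugh head: 3
  far head: 2
  … (2 more repeated)
24 duplicate windows → 39 − 24 = 15 distinct.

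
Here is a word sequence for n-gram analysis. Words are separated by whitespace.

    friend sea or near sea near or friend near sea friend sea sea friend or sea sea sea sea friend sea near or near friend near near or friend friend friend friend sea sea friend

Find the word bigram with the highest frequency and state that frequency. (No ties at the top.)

Bigram frequencies (highest first):
  sea sea: 5
  friend sea: 4
  sea friend: 4
  near or: 3
  friend friend: 3
  or near: 2
  … (9 more, each ≤ 2)

"sea sea", 5 times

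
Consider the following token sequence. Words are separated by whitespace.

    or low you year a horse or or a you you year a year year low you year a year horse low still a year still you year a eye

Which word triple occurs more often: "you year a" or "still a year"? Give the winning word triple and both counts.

"you year a": 4 occurrences
"still a year": 1 occurrence

"you year a" (4 vs 1)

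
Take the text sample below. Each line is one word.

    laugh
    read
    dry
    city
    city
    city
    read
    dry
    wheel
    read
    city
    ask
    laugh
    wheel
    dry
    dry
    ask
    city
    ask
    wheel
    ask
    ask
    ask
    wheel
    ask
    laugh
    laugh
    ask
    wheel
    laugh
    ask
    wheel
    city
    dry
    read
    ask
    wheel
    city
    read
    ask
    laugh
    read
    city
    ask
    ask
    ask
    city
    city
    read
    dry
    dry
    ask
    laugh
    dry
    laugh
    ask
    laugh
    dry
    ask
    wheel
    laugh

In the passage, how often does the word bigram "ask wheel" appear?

6

Scanning the 60 overlapping bigram windows for "ask wheel":
  position 19–20: ask wheel
  position 23–24: ask wheel
  position 28–29: ask wheel
  position 31–32: ask wheel
  position 36–37: ask wheel
  position 59–60: ask wheel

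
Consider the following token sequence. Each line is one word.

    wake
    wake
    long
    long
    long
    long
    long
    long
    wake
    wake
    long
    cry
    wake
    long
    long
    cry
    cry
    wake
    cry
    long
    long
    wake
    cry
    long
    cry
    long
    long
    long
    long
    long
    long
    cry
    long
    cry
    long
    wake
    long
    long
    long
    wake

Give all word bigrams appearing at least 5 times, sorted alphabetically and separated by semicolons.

cry long; long cry; long long

Bigram counts meeting the condition (at least 5 times):
  cry long: 5
  long cry: 5
  long long: 14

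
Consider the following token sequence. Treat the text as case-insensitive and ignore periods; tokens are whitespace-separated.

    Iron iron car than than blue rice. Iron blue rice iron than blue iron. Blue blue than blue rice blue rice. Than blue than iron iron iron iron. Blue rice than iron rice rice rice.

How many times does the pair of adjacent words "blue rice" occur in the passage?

5

Scanning the 34 overlapping bigram windows for "blue rice":
  position 6–7: blue rice
  position 9–10: blue rice
  position 18–19: blue rice
  position 20–21: blue rice
  position 29–30: blue rice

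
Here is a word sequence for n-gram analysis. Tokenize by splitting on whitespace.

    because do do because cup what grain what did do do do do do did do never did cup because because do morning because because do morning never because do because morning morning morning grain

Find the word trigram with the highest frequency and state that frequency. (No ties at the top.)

"do do do", 3 times

Trigram frequencies (highest first):
  do do do: 3
  because because do: 2
  because do morning: 2
  because do do: 1
  do do because: 1
  do because cup: 1
  … (23 more, each ≤ 1)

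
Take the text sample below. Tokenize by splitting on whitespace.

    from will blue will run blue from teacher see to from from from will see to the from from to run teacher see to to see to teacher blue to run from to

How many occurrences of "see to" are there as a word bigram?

Scanning the 32 overlapping bigram windows for "see to":
  position 9–10: see to
  position 15–16: see to
  position 23–24: see to
  position 26–27: see to

4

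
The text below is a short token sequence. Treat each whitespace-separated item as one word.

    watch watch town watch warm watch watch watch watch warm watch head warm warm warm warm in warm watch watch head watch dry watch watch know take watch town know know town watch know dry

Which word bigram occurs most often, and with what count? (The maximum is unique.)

Bigram frequencies (highest first):
  watch watch: 6
  warm watch: 3
  warm warm: 3
  watch town: 2
  town watch: 2
  watch warm: 2
  … (14 more, each ≤ 2)

"watch watch", 6 times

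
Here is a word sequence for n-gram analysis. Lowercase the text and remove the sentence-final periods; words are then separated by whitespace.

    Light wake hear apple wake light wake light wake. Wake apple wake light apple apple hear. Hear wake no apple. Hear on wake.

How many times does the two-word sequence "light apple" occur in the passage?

Scanning the 22 overlapping bigram windows for "light apple":
  position 13–14: light apple

1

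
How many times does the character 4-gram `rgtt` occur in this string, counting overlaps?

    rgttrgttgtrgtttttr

Sliding a length-4 window over the 18 characters (15 positions):
  position 1–4: rgtt
  position 5–8: rgtt
  position 11–14: rgtt

3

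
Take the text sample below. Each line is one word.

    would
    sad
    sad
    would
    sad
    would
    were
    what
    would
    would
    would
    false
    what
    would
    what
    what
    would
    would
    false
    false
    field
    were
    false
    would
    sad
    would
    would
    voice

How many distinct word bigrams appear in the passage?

17

28 tokens → 27 bigram windows in total.
Repeated bigrams (each contributes count−1 duplicates):
  would would: 4
  sad would: 3
  what would: 3
  would sad: 3
  would false: 2
10 duplicate windows → 27 − 10 = 17 distinct.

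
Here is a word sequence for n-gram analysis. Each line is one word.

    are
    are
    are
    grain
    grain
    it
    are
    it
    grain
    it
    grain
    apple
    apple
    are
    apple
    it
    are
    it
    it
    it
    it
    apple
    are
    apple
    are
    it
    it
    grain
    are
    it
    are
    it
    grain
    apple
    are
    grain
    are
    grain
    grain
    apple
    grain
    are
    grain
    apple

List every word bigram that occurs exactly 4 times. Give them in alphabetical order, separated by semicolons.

apple are; are grain; grain apple; it grain; it it

Bigram counts meeting the condition (exactly 4 times):
  apple are: 4
  are grain: 4
  grain apple: 4
  it grain: 4
  it it: 4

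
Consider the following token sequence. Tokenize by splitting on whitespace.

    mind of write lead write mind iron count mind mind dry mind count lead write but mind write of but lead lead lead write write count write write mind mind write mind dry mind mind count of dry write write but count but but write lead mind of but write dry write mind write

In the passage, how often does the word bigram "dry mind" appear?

2

Scanning the 53 overlapping bigram windows for "dry mind":
  position 11–12: dry mind
  position 33–34: dry mind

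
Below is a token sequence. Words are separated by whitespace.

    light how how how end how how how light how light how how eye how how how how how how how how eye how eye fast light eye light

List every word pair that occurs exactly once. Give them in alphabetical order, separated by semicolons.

Bigram counts meeting the condition (exactly once):
  end how: 1
  eye fast: 1
  eye light: 1
  fast light: 1
  how end: 1
  light eye: 1

end how; eye fast; eye light; fast light; how end; light eye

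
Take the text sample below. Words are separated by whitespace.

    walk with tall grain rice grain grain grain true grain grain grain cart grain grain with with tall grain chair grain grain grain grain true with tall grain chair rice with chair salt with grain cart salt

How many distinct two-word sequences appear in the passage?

22

37 tokens → 36 bigram windows in total.
Repeated bigrams (each contributes count−1 duplicates):
  grain grain: 8
  tall grain: 3
  with tall: 3
  grain cart: 2
  grain chair: 2
  grain true: 2
14 duplicate windows → 36 − 14 = 22 distinct.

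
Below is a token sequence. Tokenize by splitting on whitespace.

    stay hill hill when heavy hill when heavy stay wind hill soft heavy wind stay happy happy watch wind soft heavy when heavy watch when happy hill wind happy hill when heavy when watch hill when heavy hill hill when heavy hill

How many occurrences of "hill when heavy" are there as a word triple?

5

Scanning the 40 overlapping trigram windows for "hill when heavy":
  position 3–5: hill when heavy
  position 6–8: hill when heavy
  position 30–32: hill when heavy
  position 35–37: hill when heavy
  position 39–41: hill when heavy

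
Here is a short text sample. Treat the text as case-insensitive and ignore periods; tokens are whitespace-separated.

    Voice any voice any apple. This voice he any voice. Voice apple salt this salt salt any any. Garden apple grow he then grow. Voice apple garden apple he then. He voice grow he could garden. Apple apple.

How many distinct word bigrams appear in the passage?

38 tokens → 37 bigram windows in total.
Repeated bigrams (each contributes count−1 duplicates):
  garden apple: 3
  any voice: 2
  grow he: 2
  he then: 2
  voice any: 2
  voice apple: 2
7 duplicate windows → 37 − 7 = 30 distinct.

30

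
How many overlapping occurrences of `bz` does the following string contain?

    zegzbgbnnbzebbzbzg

3

Sliding a length-2 window over the 18 characters (17 positions):
  position 10–11: bz
  position 14–15: bz
  position 16–17: bz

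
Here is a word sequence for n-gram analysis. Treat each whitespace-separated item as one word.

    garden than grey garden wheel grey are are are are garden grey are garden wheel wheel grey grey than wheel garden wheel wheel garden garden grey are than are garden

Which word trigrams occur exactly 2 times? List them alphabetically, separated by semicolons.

Trigram counts meeting the condition (exactly 2 times):
  are are are: 2
  garden grey are: 2
  garden wheel wheel: 2

are are are; garden grey are; garden wheel wheel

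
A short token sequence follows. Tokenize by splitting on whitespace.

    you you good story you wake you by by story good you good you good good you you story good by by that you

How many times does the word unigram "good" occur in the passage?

6

Scanning the 24 tokens for "good":
  position 3: good
  position 11: good
  position 13: good
  position 15: good
  position 16: good
  position 20: good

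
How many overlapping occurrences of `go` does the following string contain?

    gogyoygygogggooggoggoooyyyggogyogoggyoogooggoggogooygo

Sliding a length-2 window over the 54 characters (53 positions):
  position 1–2: go
  position 9–10: go
  position 13–14: go
  position 17–18: go
  position 20–21: go
  position 28–29: go
  position 33–34: go
  position 40–41: go
  position 44–45: go
  position 47–48: go
  … (2 more)

12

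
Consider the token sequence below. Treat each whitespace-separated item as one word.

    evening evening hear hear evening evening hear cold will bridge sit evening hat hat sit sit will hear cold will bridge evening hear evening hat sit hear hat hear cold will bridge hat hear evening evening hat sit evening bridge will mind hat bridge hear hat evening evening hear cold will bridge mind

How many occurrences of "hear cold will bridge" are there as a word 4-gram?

4

Scanning the 50 overlapping 4-gram windows for "hear cold will bridge":
  position 7–10: hear cold will bridge
  position 18–21: hear cold will bridge
  position 29–32: hear cold will bridge
  position 49–52: hear cold will bridge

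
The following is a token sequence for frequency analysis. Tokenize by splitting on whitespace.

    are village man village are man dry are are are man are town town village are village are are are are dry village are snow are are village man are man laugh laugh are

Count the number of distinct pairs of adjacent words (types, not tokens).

34 tokens → 33 bigram windows in total.
Repeated bigrams (each contributes count−1 duplicates):
  are are: 6
  village are: 4
  are man: 3
  are village: 3
  man are: 2
  village man: 2
14 duplicate windows → 33 − 14 = 19 distinct.

19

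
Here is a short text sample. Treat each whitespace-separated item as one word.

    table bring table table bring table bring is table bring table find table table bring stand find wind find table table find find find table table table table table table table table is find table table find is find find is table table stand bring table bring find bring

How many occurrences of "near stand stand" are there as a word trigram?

Scanning the 47 overlapping trigram windows for "near stand stand":
  (none found)

0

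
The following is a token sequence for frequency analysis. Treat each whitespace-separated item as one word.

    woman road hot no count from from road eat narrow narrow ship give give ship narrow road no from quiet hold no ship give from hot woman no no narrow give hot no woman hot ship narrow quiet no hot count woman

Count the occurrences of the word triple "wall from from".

0

Scanning the 40 overlapping trigram windows for "wall from from":
  (none found)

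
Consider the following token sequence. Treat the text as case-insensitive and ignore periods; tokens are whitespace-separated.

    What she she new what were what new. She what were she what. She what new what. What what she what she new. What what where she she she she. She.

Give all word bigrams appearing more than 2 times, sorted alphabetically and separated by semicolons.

new what; she she; she what; what she; what what

Bigram counts meeting the condition (more than 2 times):
  new what: 3
  she she: 5
  she what: 4
  what she: 4
  what what: 3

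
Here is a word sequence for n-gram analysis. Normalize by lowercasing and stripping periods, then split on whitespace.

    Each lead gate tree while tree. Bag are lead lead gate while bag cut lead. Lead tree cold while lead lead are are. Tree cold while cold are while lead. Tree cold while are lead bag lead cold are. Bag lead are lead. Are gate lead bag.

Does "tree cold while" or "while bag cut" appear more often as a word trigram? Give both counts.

"tree cold while": 3 occurrences
"while bag cut": 1 occurrence

"tree cold while" (3 vs 1)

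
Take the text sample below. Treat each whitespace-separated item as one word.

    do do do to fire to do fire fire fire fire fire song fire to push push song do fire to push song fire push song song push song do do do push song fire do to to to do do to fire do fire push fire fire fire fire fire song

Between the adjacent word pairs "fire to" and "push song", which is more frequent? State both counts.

"push song" (5 vs 3)

"fire to": 3 occurrences
"push song": 5 occurrences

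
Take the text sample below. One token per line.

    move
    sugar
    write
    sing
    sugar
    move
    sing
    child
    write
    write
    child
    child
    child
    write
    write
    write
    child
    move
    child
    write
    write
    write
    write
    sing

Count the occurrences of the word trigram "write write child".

2

Scanning the 22 overlapping trigram windows for "write write child":
  position 9–11: write write child
  position 15–17: write write child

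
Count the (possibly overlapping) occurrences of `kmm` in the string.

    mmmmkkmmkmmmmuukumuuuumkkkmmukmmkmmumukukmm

Sliding a length-3 window over the 43 characters (41 positions):
  position 6–8: kmm
  position 9–11: kmm
  position 26–28: kmm
  position 30–32: kmm
  position 33–35: kmm
  position 41–43: kmm

6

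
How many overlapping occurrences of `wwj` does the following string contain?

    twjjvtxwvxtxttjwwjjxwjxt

Sliding a length-3 window over the 24 characters (22 positions):
  position 16–18: wwj

1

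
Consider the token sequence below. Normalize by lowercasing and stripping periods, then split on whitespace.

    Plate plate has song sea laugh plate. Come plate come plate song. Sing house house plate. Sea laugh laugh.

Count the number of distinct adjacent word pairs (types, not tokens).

15

19 tokens → 18 bigram windows in total.
Repeated bigrams (each contributes count−1 duplicates):
  come plate: 2
  plate come: 2
  sea laugh: 2
3 duplicate windows → 18 − 3 = 15 distinct.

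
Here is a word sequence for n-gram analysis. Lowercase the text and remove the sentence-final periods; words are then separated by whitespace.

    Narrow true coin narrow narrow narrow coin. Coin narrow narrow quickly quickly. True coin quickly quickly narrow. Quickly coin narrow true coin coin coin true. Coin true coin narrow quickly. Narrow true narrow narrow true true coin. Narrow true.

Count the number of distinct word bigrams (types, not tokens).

39 tokens → 38 bigram windows in total.
Repeated bigrams (each contributes count−1 duplicates):
  true coin: 6
  coin narrow: 5
  narrow true: 5
  narrow narrow: 4
  coin coin: 3
  narrow quickly: 3
  coin true: 2
  quickly narrow: 2
  … (1 more repeated)
23 duplicate windows → 38 − 23 = 15 distinct.

15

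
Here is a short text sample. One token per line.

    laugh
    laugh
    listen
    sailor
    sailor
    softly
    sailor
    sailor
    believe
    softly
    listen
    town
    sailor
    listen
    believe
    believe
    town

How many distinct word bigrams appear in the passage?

17 tokens → 16 bigram windows in total.
Repeated bigrams (each contributes count−1 duplicates):
  sailor sailor: 2
1 duplicate windows → 16 − 1 = 15 distinct.

15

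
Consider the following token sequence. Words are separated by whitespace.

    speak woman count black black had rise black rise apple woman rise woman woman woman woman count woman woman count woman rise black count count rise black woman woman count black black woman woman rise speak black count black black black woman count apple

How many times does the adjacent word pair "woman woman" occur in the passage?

Scanning the 43 overlapping bigram windows for "woman woman":
  position 13–14: woman woman
  position 14–15: woman woman
  position 15–16: woman woman
  position 18–19: woman woman
  position 28–29: woman woman
  position 33–34: woman woman

6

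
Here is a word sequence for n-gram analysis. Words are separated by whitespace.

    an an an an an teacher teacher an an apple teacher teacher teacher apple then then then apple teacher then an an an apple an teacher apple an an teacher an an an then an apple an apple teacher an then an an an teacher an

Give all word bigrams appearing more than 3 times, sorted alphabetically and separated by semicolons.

Bigram counts meeting the condition (more than 3 times):
  an an: 12
  an apple: 4
  an teacher: 4
  teacher an: 4

an an; an apple; an teacher; teacher an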